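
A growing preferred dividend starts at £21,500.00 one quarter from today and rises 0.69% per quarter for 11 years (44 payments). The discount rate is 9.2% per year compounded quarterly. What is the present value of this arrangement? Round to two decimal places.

£670,921.00

Periodic rate r = 0.092/4 per quarter; n is counted in quarters.
Growing ordinary annuity: PV = PMT₁ × [1 − ((1+g)/(1+r))^n] / (r − g) = 21,500 × [1 − ((1+0.0069)/(1+r))^44] / (r − 0.0069) = £670,921.00.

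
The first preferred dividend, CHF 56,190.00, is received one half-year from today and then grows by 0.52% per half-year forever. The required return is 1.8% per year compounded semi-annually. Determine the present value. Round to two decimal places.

Periodic rate r = 0.018/2 per half-year.
Growing perpetuity (Gordon): PV = PMT₁ / (r − g) = 56,190 / (r − 0.0052) = CHF 14,786,842.11.

CHF 14,786,842.11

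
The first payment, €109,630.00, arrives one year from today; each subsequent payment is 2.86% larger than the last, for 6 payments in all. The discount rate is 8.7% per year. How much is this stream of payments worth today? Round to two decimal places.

Periodic rate r = 0.087 per year.
Growing ordinary annuity: PV = PMT₁ × [1 − ((1+g)/(1+r))^n] / (r − g) = 109,630 × [1 − ((1+0.0286)/(1+r))^6] / (r − 0.0286) = €529,447.84.

€529,447.84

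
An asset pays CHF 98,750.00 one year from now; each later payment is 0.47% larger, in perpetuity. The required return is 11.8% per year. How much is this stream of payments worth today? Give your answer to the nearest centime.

CHF 871,579.88

Periodic rate r = 0.118 per year.
Growing perpetuity (Gordon): PV = PMT₁ / (r − g) = 98,750 / (r − 0.0047) = CHF 871,579.88.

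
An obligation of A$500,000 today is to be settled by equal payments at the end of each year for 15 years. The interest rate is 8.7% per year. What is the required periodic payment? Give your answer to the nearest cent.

A$60,935.10

Level ordinary annuity; solve PV = PMT × [(1 − (1+r)^−n)/r] for PMT.
Periodic rate r = 0.087 per year.
With n = 15: PMT = 500,000 / ([(1 − (1+r)^−n)/r]) = A$60,935.10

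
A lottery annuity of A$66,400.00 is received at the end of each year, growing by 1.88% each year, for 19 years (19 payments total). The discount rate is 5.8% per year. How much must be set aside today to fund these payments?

A$867,184.83

Periodic rate r = 0.058 per year.
Growing ordinary annuity: PV = PMT₁ × [1 − ((1+g)/(1+r))^n] / (r − g) = 66,400 × [1 − ((1+0.0188)/(1+r))^19] / (r − 0.0188) = A$867,184.83.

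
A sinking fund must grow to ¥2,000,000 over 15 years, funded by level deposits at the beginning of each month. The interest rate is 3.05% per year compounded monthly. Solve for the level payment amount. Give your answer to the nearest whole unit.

Level annuity due; solve FV = PMT × [((1+r)^n − 1)/r] × (1+r) for PMT.
Periodic rate r = 0.0305/12 per month; n is counted in months.
With n = 180: PMT = 2,000,000 / ([((1+r)^n − 1)/r] × (1+r)) = ¥8,754

¥8,754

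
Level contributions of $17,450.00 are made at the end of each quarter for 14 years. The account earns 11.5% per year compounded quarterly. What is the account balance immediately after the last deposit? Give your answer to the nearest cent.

This is an ordinary annuity: 56 deposits of $17,450.00 at the end of each quarter.
Periodic rate r = 0.115/4 per quarter; n is counted in quarters.
FV = PMT × [((1+r)^n − 1)/r] = 17,450 × [(1+r)^56 − 1] / r = $2,361,352.30

$2,361,352.30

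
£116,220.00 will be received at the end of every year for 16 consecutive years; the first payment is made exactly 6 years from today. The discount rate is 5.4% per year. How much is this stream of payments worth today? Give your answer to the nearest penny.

Ordinary annuity of 16 payments, first payment at period 6.
Periodic rate r = 0.054 per year.
The ordinary-annuity PV formula values the stream one period before the first payment (period 5); discount that back 5 periods:
PV₀ = 116,220 × [1 − (1+r)^−16] / r × (1+r)^−5 = £941,328.17

£941,328.17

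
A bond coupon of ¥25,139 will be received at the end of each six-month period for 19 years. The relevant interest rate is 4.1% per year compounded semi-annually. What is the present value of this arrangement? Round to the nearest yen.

¥659,140

This is an ordinary annuity: 38 payments of ¥25,139 at the end of each six-month period.
Periodic rate r = 0.041/2 per half-year; n is counted in half-years.
PV = PMT × [(1 − (1+r)^−n)/r] = 25,139 × [1 − (1+r)^−38] / r = ¥659,140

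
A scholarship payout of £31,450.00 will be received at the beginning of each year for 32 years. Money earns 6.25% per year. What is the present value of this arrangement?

£457,817.75

This is an annuity due: 32 payments of £31,450.00 at the beginning of each year.
Periodic rate r = 0.0625 per year.
PV = PMT × [(1 − (1+r)^−n)/r] × (1+r) = 31,450 × [1 − (1+r)^−32] / r × (1+r) = £457,817.75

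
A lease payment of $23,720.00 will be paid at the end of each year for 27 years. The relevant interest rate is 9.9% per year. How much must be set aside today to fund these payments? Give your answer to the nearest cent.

$220,865.79

This is an ordinary annuity: 27 payments of $23,720.00 at the end of each year.
Periodic rate r = 0.099 per year.
PV = PMT × [(1 − (1+r)^−n)/r] = 23,720 × [1 − (1+r)^−27] / r = $220,865.79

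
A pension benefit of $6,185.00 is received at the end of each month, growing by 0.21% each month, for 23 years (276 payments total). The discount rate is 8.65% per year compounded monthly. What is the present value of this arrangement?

$913,200.27

Periodic rate r = 0.0865/12 per month; n is counted in months.
Growing ordinary annuity: PV = PMT₁ × [1 − ((1+g)/(1+r))^n] / (r − g) = 6,185 × [1 − ((1+0.0021)/(1+r))^276] / (r − 0.0021) = $913,200.27.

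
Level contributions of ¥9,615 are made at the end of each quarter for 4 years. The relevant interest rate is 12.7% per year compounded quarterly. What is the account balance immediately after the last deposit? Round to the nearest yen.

¥196,506

This is an ordinary annuity: 16 deposits of ¥9,615 at the end of each quarter.
Periodic rate r = 0.127/4 per quarter; n is counted in quarters.
FV = PMT × [((1+r)^n − 1)/r] = 9,615 × [(1+r)^16 − 1] / r = ¥196,506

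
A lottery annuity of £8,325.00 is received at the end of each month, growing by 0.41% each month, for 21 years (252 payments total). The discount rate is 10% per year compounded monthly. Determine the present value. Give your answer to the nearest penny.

Periodic rate r = 0.1/12 per month; n is counted in months.
Growing ordinary annuity: PV = PMT₁ × [1 − ((1+g)/(1+r))^n] / (r − g) = 8,325 × [1 − ((1+0.0041)/(1+r))^252] / (r − 0.0041) = £1,285,361.27.

£1,285,361.27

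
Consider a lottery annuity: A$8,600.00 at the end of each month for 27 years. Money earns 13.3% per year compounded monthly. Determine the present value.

This is an ordinary annuity: 324 payments of A$8,600.00 at the end of each month.
Periodic rate r = 0.133/12 per month; n is counted in months.
PV = PMT × [(1 − (1+r)^−n)/r] = 8,600 × [1 − (1+r)^−324] / r = A$754,119.80

A$754,119.80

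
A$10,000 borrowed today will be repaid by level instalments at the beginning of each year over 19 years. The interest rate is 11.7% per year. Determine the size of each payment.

Level annuity due; solve PV = PMT × [(1 − (1+r)^−n)/r] × (1+r) for PMT.
Periodic rate r = 0.117 per year.
With n = 19: PMT = 10,000 / ([(1 − (1+r)^−n)/r] × (1+r)) = A$1,193.23

A$1,193.23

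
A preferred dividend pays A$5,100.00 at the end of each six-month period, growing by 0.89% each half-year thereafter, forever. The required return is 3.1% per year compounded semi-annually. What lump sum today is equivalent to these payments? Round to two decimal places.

A$772,727.27

Periodic rate r = 0.031/2 per half-year.
Growing perpetuity (Gordon): PV = PMT₁ / (r − g) = 5,100 / (r − 0.0089) = A$772,727.27.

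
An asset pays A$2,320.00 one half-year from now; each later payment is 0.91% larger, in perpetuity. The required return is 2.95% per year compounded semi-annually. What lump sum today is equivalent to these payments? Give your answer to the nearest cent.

A$410,619.47

Periodic rate r = 0.0295/2 per half-year.
Growing perpetuity (Gordon): PV = PMT₁ / (r − g) = 2,320 / (r − 0.0091) = A$410,619.47.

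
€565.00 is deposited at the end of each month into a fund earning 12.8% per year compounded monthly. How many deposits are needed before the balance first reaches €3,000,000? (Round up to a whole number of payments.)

383 payments

Periodic rate r = 0.128/12 per month; n is counted in months.
Ordinary annuity FV: 3,000,000 = 565 × [((1+r)^n − 1)/r].
(1+r)^n = 1 + 3,000,000 × r / 565, so n = ln(1 + 3,000,000·r/565) / ln(1+r) = 382.10.
Round up to a whole number of payments: n = 383.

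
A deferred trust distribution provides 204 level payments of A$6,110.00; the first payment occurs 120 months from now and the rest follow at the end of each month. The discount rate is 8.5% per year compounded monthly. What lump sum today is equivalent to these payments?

Ordinary annuity of 204 payments, first payment at period 120.
Periodic rate r = 0.085/12 per month; n is counted in months.
The ordinary-annuity PV formula values the stream one period before the first payment (period 119); discount that back 119 periods:
PV₀ = 6,110 × [1 − (1+r)^−204] / r × (1+r)^−119 = A$284,166.53

A$284,166.53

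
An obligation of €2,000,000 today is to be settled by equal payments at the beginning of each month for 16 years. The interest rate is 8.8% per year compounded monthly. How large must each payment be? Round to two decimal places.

€19,307.44

Level annuity due; solve PV = PMT × [(1 − (1+r)^−n)/r] × (1+r) for PMT.
Periodic rate r = 0.088/12 per month; n is counted in months.
With n = 192: PMT = 2,000,000 / ([(1 − (1+r)^−n)/r] × (1+r)) = €19,307.44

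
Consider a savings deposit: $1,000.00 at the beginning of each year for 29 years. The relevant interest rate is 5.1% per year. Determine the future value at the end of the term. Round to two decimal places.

This is an annuity due: 29 deposits of $1,000.00 at the beginning of each year.
Periodic rate r = 0.051 per year.
FV = PMT × [((1+r)^n − 1)/r] × (1+r) = 1,000 × [(1+r)^29 − 1] / r × (1+r) = $66,591.12

$66,591.12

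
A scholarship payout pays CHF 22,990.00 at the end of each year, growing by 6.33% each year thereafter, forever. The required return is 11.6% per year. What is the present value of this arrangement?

CHF 436,242.88

Periodic rate r = 0.116 per year.
Growing perpetuity (Gordon): PV = PMT₁ / (r − g) = 22,990 / (r − 0.0633) = CHF 436,242.88.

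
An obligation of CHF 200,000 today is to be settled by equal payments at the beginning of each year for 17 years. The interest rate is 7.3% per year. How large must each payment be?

Level annuity due; solve PV = PMT × [(1 − (1+r)^−n)/r] × (1+r) for PMT.
Periodic rate r = 0.073 per year.
With n = 17: PMT = 200,000 / ([(1 − (1+r)^−n)/r] × (1+r)) = CHF 19,489.93

CHF 19,489.93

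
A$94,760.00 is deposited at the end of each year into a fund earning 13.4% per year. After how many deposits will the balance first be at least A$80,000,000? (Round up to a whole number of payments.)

Periodic rate r = 0.134 per year.
Ordinary annuity FV: 80,000,000 = 94,760 × [((1+r)^n − 1)/r].
(1+r)^n = 1 + 80,000,000 × r / 94,760, so n = ln(1 + 80,000,000·r/94,760) / ln(1+r) = 37.67.
Round up to a whole number of payments: n = 38.

38 payments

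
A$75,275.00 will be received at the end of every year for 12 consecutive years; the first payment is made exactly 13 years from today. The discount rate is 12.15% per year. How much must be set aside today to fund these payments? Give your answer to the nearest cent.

Ordinary annuity of 12 payments, first payment at period 13.
Periodic rate r = 0.1215 per year.
The ordinary-annuity PV formula values the stream one period before the first payment (period 12); discount that back 12 periods:
PV₀ = 75,275 × [1 − (1+r)^−12] / r × (1+r)^−12 = A$116,961.95

A$116,961.95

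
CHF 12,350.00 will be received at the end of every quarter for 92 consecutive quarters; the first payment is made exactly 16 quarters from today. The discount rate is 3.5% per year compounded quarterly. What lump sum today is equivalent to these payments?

CHF 682,854.60

Ordinary annuity of 92 payments, first payment at period 16.
Periodic rate r = 0.035/4 per quarter; n is counted in quarters.
The ordinary-annuity PV formula values the stream one period before the first payment (period 15); discount that back 15 periods:
PV₀ = 12,350 × [1 − (1+r)^−92] / r × (1+r)^−15 = CHF 682,854.60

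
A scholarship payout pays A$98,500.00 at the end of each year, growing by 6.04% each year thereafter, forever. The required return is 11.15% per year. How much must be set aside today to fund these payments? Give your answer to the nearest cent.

A$1,927,592.95

Periodic rate r = 0.1115 per year.
Growing perpetuity (Gordon): PV = PMT₁ / (r − g) = 98,500 / (r − 0.0604) = A$1,927,592.95.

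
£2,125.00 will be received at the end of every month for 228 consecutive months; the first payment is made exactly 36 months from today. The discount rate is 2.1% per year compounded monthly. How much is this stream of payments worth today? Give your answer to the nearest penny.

Ordinary annuity of 228 payments, first payment at period 36.
Periodic rate r = 0.021/12 per month; n is counted in months.
The ordinary-annuity PV formula values the stream one period before the first payment (period 35); discount that back 35 periods:
PV₀ = 2,125 × [1 − (1+r)^−228] / r × (1+r)^−35 = £375,528.36

£375,528.36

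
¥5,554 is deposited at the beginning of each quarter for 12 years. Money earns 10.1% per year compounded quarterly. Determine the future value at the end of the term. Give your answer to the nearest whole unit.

This is an annuity due: 48 deposits of ¥5,554 at the beginning of each quarter.
Periodic rate r = 0.101/4 per quarter; n is counted in quarters.
FV = PMT × [((1+r)^n − 1)/r] × (1+r) = 5,554 × [(1+r)^48 − 1] / r × (1+r) = ¥520,941

¥520,941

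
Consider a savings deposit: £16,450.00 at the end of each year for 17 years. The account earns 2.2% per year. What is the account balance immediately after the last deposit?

This is an ordinary annuity: 17 deposits of £16,450.00 at the end of each year.
Periodic rate r = 0.022 per year.
FV = PMT × [((1+r)^n − 1)/r] = 16,450 × [(1+r)^17 − 1] / r = £334,724.24

£334,724.24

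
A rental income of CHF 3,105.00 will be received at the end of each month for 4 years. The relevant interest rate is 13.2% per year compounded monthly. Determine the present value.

This is an ordinary annuity: 48 payments of CHF 3,105.00 at the end of each month.
Periodic rate r = 0.132/12 per month; n is counted in months.
PV = PMT × [(1 − (1+r)^−n)/r] = 3,105 × [1 − (1+r)^−48] / r = CHF 115,312.34

CHF 115,312.34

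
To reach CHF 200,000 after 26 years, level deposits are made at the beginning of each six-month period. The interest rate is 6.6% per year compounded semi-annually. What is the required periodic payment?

CHF 1,448.71

Level annuity due; solve FV = PMT × [((1+r)^n − 1)/r] × (1+r) for PMT.
Periodic rate r = 0.066/2 per half-year; n is counted in half-years.
With n = 52: PMT = 200,000 / ([((1+r)^n − 1)/r] × (1+r)) = CHF 1,448.71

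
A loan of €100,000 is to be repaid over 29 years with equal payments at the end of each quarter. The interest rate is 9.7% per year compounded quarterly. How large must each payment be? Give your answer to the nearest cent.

€2,585.49

Level ordinary annuity; solve PV = PMT × [(1 − (1+r)^−n)/r] for PMT.
Periodic rate r = 0.097/4 per quarter; n is counted in quarters.
With n = 116: PMT = 100,000 / ([(1 − (1+r)^−n)/r]) = €2,585.49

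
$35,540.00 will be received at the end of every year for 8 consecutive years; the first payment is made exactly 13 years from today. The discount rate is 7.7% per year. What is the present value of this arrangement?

Ordinary annuity of 8 payments, first payment at period 13.
Periodic rate r = 0.077 per year.
The ordinary-annuity PV formula values the stream one period before the first payment (period 12); discount that back 12 periods:
PV₀ = 35,540 × [1 − (1+r)^−8] / r × (1+r)^−12 = $84,820.88

$84,820.88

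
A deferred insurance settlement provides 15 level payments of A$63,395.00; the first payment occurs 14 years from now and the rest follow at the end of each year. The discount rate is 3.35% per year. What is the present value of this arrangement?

Ordinary annuity of 15 payments, first payment at period 14.
Periodic rate r = 0.0335 per year.
The ordinary-annuity PV formula values the stream one period before the first payment (period 13); discount that back 13 periods:
PV₀ = 63,395 × [1 − (1+r)^−15] / r × (1+r)^−13 = A$480,859.61

A$480,859.61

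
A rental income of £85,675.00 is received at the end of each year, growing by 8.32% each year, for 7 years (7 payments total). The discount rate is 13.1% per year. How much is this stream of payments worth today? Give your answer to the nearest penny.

£467,569.44

Periodic rate r = 0.131 per year.
Growing ordinary annuity: PV = PMT₁ × [1 − ((1+g)/(1+r))^n] / (r − g) = 85,675 × [1 − ((1+0.0832)/(1+r))^7] / (r − 0.0832) = £467,569.44.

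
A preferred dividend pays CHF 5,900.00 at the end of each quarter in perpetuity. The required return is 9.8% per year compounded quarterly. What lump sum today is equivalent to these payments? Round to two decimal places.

CHF 240,816.33

Periodic rate r = 0.098/4 per quarter.
Level perpetuity: PV = PMT / r = 5,900 / (0.098/4) = CHF 240,816.33.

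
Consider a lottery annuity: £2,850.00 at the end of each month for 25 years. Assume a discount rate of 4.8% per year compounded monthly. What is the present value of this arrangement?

£497,384.84

This is an ordinary annuity: 300 payments of £2,850.00 at the end of each month.
Periodic rate r = 0.048/12 per month; n is counted in months.
PV = PMT × [(1 − (1+r)^−n)/r] = 2,850 × [1 − (1+r)^−300] / r = £497,384.84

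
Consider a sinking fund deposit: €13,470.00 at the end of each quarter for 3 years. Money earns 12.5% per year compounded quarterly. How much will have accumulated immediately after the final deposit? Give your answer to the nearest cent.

This is an ordinary annuity: 12 deposits of €13,470.00 at the end of each quarter.
Periodic rate r = 0.125/4 per quarter; n is counted in quarters.
FV = PMT × [((1+r)^n − 1)/r] = 13,470 × [(1+r)^12 − 1] / r = €192,529.86

€192,529.86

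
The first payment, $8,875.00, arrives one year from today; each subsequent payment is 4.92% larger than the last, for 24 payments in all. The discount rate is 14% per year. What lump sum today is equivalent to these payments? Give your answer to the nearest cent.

$84,408.16

Periodic rate r = 0.14 per year.
Growing ordinary annuity: PV = PMT₁ × [1 − ((1+g)/(1+r))^n] / (r − g) = 8,875 × [1 − ((1+0.0492)/(1+r))^24] / (r − 0.0492) = $84,408.16.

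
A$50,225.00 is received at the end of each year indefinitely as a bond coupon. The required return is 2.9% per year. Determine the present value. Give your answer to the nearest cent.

Periodic rate r = 0.029 per year.
Level perpetuity: PV = PMT / r = 50,225 / (0.029) = A$1,731,896.55.

A$1,731,896.55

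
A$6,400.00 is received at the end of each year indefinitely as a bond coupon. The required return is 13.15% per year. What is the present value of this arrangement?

Periodic rate r = 0.1315 per year.
Level perpetuity: PV = PMT / r = 6,400 / (0.1315) = A$48,669.20.

A$48,669.20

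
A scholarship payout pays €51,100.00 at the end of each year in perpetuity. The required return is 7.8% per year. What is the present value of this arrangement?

Periodic rate r = 0.078 per year.
Level perpetuity: PV = PMT / r = 51,100 / (0.078) = €655,128.21.

€655,128.21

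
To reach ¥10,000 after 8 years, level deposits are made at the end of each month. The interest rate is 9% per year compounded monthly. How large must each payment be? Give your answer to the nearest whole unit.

Level ordinary annuity; solve FV = PMT × [((1+r)^n − 1)/r] for PMT.
Periodic rate r = 0.09/12 per month; n is counted in months.
With n = 96: PMT = 10,000 / ([((1+r)^n − 1)/r]) = ¥72

¥72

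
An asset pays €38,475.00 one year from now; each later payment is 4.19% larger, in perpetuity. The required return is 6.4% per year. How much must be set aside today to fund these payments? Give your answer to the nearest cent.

€1,740,950.23

Periodic rate r = 0.064 per year.
Growing perpetuity (Gordon): PV = PMT₁ / (r − g) = 38,475 / (r − 0.0419) = €1,740,950.23.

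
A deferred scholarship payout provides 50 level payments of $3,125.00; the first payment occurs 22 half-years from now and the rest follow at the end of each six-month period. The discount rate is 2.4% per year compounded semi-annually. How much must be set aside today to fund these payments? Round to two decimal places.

Ordinary annuity of 50 payments, first payment at period 22.
Periodic rate r = 0.024/2 per half-year; n is counted in half-years.
The ordinary-annuity PV formula values the stream one period before the first payment (period 21); discount that back 21 periods:
PV₀ = 3,125 × [1 − (1+r)^−50] / r × (1+r)^−21 = $91,062.96

$91,062.96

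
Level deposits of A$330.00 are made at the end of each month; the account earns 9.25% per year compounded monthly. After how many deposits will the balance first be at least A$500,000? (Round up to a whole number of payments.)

331 payments

Periodic rate r = 0.0925/12 per month; n is counted in months.
Ordinary annuity FV: 500,000 = 330 × [((1+r)^n − 1)/r].
(1+r)^n = 1 + 500,000 × r / 330, so n = ln(1 + 500,000·r/330) / ln(1+r) = 330.78.
Round up to a whole number of payments: n = 331.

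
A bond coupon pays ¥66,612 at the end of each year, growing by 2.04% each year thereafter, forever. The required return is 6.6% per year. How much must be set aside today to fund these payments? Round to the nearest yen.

¥1,460,789

Periodic rate r = 0.066 per year.
Growing perpetuity (Gordon): PV = PMT₁ / (r − g) = 66,612 / (r − 0.0204) = ¥1,460,789.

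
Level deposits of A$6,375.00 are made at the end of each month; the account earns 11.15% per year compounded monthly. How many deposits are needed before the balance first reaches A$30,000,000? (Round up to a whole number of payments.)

Periodic rate r = 0.1115/12 per month; n is counted in months.
Ordinary annuity FV: 30,000,000 = 6,375 × [((1+r)^n − 1)/r].
(1+r)^n = 1 + 30,000,000 × r / 6,375, so n = ln(1 + 30,000,000·r/6,375) / ln(1+r) = 410.92.
Round up to a whole number of payments: n = 411.

411 payments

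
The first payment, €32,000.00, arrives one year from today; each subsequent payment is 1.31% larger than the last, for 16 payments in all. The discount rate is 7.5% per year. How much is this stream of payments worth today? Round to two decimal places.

Periodic rate r = 0.075 per year.
Growing ordinary annuity: PV = PMT₁ × [1 − ((1+g)/(1+r))^n] / (r − g) = 32,000 × [1 − ((1+0.0131)/(1+r))^16] / (r − 0.0131) = €316,810.38.

€316,810.38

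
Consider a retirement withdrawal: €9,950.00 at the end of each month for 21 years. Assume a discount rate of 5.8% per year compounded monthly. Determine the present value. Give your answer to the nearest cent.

€1,447,847.60

This is an ordinary annuity: 252 payments of €9,950.00 at the end of each month.
Periodic rate r = 0.058/12 per month; n is counted in months.
PV = PMT × [(1 − (1+r)^−n)/r] = 9,950 × [1 − (1+r)^−252] / r = €1,447,847.60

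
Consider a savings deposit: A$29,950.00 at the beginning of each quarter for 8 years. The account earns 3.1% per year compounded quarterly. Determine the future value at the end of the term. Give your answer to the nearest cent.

This is an annuity due: 32 deposits of A$29,950.00 at the beginning of each quarter.
Periodic rate r = 0.031/4 per quarter; n is counted in quarters.
FV = PMT × [((1+r)^n − 1)/r] × (1+r) = 29,950 × [(1+r)^32 − 1] / r × (1+r) = A$1,091,367.12

A$1,091,367.12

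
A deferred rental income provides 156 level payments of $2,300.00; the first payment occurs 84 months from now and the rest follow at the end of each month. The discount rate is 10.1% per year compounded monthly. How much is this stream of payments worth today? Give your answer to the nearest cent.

Ordinary annuity of 156 payments, first payment at period 84.
Periodic rate r = 0.101/12 per month; n is counted in months.
The ordinary-annuity PV formula values the stream one period before the first payment (period 83); discount that back 83 periods:
PV₀ = 2,300 × [1 − (1+r)^−156] / r × (1+r)^−83 = $99,424.94

$99,424.94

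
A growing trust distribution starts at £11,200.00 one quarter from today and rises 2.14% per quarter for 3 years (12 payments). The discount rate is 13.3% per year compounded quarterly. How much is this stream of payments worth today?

Periodic rate r = 0.133/4 per quarter; n is counted in quarters.
Growing ordinary annuity: PV = PMT₁ × [1 − ((1+g)/(1+r))^n] / (r − g) = 11,200 × [1 − ((1+0.0214)/(1+r))^12] / (r − 0.0214) = £122,175.89.

£122,175.89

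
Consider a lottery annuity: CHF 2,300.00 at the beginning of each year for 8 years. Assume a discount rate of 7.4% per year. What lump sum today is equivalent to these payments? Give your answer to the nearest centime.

CHF 14,524.36

This is an annuity due: 8 payments of CHF 2,300.00 at the beginning of each year.
Periodic rate r = 0.074 per year.
PV = PMT × [(1 − (1+r)^−n)/r] × (1+r) = 2,300 × [1 − (1+r)^−8] / r × (1+r) = CHF 14,524.36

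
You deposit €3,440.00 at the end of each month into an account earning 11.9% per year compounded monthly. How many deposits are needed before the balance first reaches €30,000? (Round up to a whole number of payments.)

Periodic rate r = 0.119/12 per month; n is counted in months.
Ordinary annuity FV: 30,000 = 3,440 × [((1+r)^n − 1)/r].
(1+r)^n = 1 + 30,000 × r / 3,440, so n = ln(1 + 30,000·r/3,440) / ln(1+r) = 8.41.
Round up to a whole number of payments: n = 9.

9 payments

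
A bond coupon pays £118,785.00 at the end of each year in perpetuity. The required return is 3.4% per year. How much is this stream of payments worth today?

£3,493,676.47

Periodic rate r = 0.034 per year.
Level perpetuity: PV = PMT / r = 118,785 / (0.034) = £3,493,676.47.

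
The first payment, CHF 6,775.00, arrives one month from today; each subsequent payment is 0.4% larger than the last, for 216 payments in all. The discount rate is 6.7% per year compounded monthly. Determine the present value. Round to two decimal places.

CHF 1,234,443.66

Periodic rate r = 0.067/12 per month; n is counted in months.
Growing ordinary annuity: PV = PMT₁ × [1 − ((1+g)/(1+r))^n] / (r − g) = 6,775 × [1 − ((1+0.004)/(1+r))^216] / (r − 0.004) = CHF 1,234,443.66.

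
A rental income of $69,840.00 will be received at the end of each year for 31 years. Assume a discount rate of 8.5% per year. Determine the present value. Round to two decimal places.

This is an ordinary annuity: 31 payments of $69,840.00 at the end of each year.
Periodic rate r = 0.085 per year.
PV = PMT × [(1 − (1+r)^−n)/r] = 69,840 × [1 − (1+r)^−31] / r = $756,128.64

$756,128.64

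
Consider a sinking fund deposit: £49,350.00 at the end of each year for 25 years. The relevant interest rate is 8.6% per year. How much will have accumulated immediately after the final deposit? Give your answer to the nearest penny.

£3,939,879.90

This is an ordinary annuity: 25 deposits of £49,350.00 at the end of each year.
Periodic rate r = 0.086 per year.
FV = PMT × [((1+r)^n − 1)/r] = 49,350 × [(1+r)^25 − 1] / r = £3,939,879.90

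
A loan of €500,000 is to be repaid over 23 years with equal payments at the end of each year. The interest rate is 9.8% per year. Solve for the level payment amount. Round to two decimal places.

€55,458.21

Level ordinary annuity; solve PV = PMT × [(1 − (1+r)^−n)/r] for PMT.
Periodic rate r = 0.098 per year.
With n = 23: PMT = 500,000 / ([(1 − (1+r)^−n)/r]) = €55,458.21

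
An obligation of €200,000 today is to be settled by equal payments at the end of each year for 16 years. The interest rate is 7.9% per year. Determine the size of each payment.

Level ordinary annuity; solve PV = PMT × [(1 − (1+r)^−n)/r] for PMT.
Periodic rate r = 0.079 per year.
With n = 16: PMT = 200,000 / ([(1 − (1+r)^−n)/r]) = €22,451.12

€22,451.12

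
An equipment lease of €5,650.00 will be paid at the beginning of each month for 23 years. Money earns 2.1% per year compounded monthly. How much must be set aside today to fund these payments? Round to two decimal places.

€1,238,091.32

This is an annuity due: 276 payments of €5,650.00 at the beginning of each month.
Periodic rate r = 0.021/12 per month; n is counted in months.
PV = PMT × [(1 − (1+r)^−n)/r] × (1+r) = 5,650 × [1 − (1+r)^−276] / r × (1+r) = €1,238,091.32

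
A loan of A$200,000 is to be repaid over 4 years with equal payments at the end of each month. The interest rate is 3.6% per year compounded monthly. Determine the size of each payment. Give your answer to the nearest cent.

Level ordinary annuity; solve PV = PMT × [(1 − (1+r)^−n)/r] for PMT.
Periodic rate r = 0.036/12 per month; n is counted in months.
With n = 48: PMT = 200,000 / ([(1 − (1+r)^−n)/r]) = A$4,480.10

A$4,480.10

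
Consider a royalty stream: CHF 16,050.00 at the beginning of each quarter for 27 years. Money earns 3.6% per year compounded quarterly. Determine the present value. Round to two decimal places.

CHF 1,115,664.19

This is an annuity due: 108 payments of CHF 16,050.00 at the beginning of each quarter.
Periodic rate r = 0.036/4 per quarter; n is counted in quarters.
PV = PMT × [(1 − (1+r)^−n)/r] × (1+r) = 16,050 × [1 − (1+r)^−108] / r × (1+r) = CHF 1,115,664.19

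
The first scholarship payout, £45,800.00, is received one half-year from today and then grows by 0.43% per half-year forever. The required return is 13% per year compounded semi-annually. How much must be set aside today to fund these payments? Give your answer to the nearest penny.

Periodic rate r = 0.13/2 per half-year.
Growing perpetuity (Gordon): PV = PMT₁ / (r − g) = 45,800 / (r − 0.0043) = £754,530.48.

£754,530.48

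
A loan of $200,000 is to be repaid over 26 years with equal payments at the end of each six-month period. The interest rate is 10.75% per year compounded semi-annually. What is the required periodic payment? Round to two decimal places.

$11,506.09

Level ordinary annuity; solve PV = PMT × [(1 − (1+r)^−n)/r] for PMT.
Periodic rate r = 0.1075/2 per half-year; n is counted in half-years.
With n = 52: PMT = 200,000 / ([(1 − (1+r)^−n)/r]) = $11,506.09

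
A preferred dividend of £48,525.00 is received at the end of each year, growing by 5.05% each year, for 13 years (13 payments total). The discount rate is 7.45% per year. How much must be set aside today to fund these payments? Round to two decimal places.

£514,505.99

Periodic rate r = 0.0745 per year.
Growing ordinary annuity: PV = PMT₁ × [1 − ((1+g)/(1+r))^n] / (r − g) = 48,525 × [1 − ((1+0.0505)/(1+r))^13] / (r − 0.0505) = £514,505.99.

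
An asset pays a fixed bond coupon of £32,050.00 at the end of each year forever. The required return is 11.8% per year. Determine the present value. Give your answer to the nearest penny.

Periodic rate r = 0.118 per year.
Level perpetuity: PV = PMT / r = 32,050 / (0.118) = £271,610.17.

£271,610.17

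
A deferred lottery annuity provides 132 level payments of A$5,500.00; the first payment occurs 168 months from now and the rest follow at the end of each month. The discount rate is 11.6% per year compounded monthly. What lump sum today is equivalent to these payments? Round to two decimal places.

A$82,066.47

Ordinary annuity of 132 payments, first payment at period 168.
Periodic rate r = 0.116/12 per month; n is counted in months.
The ordinary-annuity PV formula values the stream one period before the first payment (period 167); discount that back 167 periods:
PV₀ = 5,500 × [1 − (1+r)^−132] / r × (1+r)^−167 = A$82,066.47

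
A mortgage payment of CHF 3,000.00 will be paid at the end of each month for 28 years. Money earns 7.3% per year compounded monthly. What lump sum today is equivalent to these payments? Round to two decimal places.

CHF 428,886.22

This is an ordinary annuity: 336 payments of CHF 3,000.00 at the end of each month.
Periodic rate r = 0.073/12 per month; n is counted in months.
PV = PMT × [(1 − (1+r)^−n)/r] = 3,000 × [1 − (1+r)^−336] / r = CHF 428,886.22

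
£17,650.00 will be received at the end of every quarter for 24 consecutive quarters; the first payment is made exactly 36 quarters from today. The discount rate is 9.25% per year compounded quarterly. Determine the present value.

£144,799.64

Ordinary annuity of 24 payments, first payment at period 36.
Periodic rate r = 0.0925/4 per quarter; n is counted in quarters.
The ordinary-annuity PV formula values the stream one period before the first payment (period 35); discount that back 35 periods:
PV₀ = 17,650 × [1 − (1+r)^−24] / r × (1+r)^−35 = £144,799.64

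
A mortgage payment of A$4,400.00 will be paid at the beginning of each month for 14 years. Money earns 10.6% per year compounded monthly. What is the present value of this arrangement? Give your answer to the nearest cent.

This is an annuity due: 168 payments of A$4,400.00 at the beginning of each month.
Periodic rate r = 0.106/12 per month; n is counted in months.
PV = PMT × [(1 − (1+r)^−n)/r] × (1+r) = 4,400 × [1 − (1+r)^−168] / r × (1+r) = A$387,834.09

A$387,834.09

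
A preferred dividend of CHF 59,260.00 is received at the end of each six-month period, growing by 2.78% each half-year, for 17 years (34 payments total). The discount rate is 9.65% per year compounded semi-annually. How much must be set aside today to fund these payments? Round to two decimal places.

Periodic rate r = 0.0965/2 per half-year; n is counted in half-years.
Growing ordinary annuity: PV = PMT₁ × [1 − ((1+g)/(1+r))^n] / (r − g) = 59,260 × [1 − ((1+0.0278)/(1+r))^34] / (r − 0.0278) = CHF 1,414,750.27.

CHF 1,414,750.27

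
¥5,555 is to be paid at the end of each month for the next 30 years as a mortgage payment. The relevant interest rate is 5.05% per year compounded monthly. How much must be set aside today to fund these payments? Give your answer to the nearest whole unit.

¥1,028,929

This is an ordinary annuity: 360 payments of ¥5,555 at the end of each month.
Periodic rate r = 0.0505/12 per month; n is counted in months.
PV = PMT × [(1 − (1+r)^−n)/r] = 5,555 × [1 − (1+r)^−360] / r = ¥1,028,929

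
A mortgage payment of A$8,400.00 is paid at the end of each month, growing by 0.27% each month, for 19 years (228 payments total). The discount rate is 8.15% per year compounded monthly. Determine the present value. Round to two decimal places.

Periodic rate r = 0.0815/12 per month; n is counted in months.
Growing ordinary annuity: PV = PMT₁ × [1 − ((1+g)/(1+r))^n] / (r − g) = 8,400 × [1 − ((1+0.0027)/(1+r))^228] / (r − 0.0027) = A$1,241,732.75.

A$1,241,732.75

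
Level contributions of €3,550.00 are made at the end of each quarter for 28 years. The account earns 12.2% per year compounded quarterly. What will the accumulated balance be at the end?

This is an ordinary annuity: 112 deposits of €3,550.00 at the end of each quarter.
Periodic rate r = 0.122/4 per quarter; n is counted in quarters.
FV = PMT × [((1+r)^n − 1)/r] = 3,550 × [(1+r)^112 − 1] / r = €3,251,079.22

€3,251,079.22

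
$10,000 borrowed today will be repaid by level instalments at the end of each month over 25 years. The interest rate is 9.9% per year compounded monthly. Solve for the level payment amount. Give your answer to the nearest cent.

Level ordinary annuity; solve PV = PMT × [(1 − (1+r)^−n)/r] for PMT.
Periodic rate r = 0.099/12 per month; n is counted in months.
With n = 300: PMT = 10,000 / ([(1 − (1+r)^−n)/r]) = $90.17

$90.17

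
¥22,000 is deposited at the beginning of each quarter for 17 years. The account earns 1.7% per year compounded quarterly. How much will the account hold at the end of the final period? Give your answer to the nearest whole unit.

This is an annuity due: 68 deposits of ¥22,000 at the beginning of each quarter.
Periodic rate r = 0.017/4 per quarter; n is counted in quarters.
FV = PMT × [((1+r)^n − 1)/r] × (1+r) = 22,000 × [(1+r)^68 − 1] / r × (1+r) = ¥1,737,716

¥1,737,716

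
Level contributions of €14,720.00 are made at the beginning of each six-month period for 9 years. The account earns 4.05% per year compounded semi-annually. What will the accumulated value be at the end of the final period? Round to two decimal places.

€322,284.64

This is an annuity due: 18 deposits of €14,720.00 at the beginning of each six-month period.
Periodic rate r = 0.0405/2 per half-year; n is counted in half-years.
FV = PMT × [((1+r)^n − 1)/r] × (1+r) = 14,720 × [(1+r)^18 − 1] / r × (1+r) = €322,284.64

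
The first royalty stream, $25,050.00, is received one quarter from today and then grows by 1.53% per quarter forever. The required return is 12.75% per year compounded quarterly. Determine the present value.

$1,511,312.22

Periodic rate r = 0.1275/4 per quarter.
Growing perpetuity (Gordon): PV = PMT₁ / (r − g) = 25,050 / (r − 0.0153) = $1,511,312.22.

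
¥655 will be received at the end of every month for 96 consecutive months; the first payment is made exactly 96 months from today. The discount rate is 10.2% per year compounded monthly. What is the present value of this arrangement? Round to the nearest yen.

Ordinary annuity of 96 payments, first payment at period 96.
Periodic rate r = 0.102/12 per month; n is counted in months.
The ordinary-annuity PV formula values the stream one period before the first payment (period 95); discount that back 95 periods:
PV₀ = 655 × [1 − (1+r)^−96] / r × (1+r)^−95 = ¥19,182

¥19,182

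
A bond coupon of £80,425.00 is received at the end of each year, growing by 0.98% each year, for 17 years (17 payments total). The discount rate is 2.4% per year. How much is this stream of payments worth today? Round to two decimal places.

£1,196,848.23

Periodic rate r = 0.024 per year.
Growing ordinary annuity: PV = PMT₁ × [1 − ((1+g)/(1+r))^n] / (r − g) = 80,425 × [1 − ((1+0.0098)/(1+r))^17] / (r − 0.0098) = £1,196,848.23.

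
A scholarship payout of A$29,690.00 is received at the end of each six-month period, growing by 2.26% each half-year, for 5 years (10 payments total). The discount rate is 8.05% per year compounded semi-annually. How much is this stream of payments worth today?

A$264,577.71

Periodic rate r = 0.0805/2 per half-year; n is counted in half-years.
Growing ordinary annuity: PV = PMT₁ × [1 − ((1+g)/(1+r))^n] / (r − g) = 29,690 × [1 − ((1+0.0226)/(1+r))^10] / (r − 0.0226) = A$264,577.71.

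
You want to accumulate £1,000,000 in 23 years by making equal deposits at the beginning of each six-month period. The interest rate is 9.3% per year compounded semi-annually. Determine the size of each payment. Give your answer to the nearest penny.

£6,266.19

Level annuity due; solve FV = PMT × [((1+r)^n − 1)/r] × (1+r) for PMT.
Periodic rate r = 0.093/2 per half-year; n is counted in half-years.
With n = 46: PMT = 1,000,000 / ([((1+r)^n − 1)/r] × (1+r)) = £6,266.19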